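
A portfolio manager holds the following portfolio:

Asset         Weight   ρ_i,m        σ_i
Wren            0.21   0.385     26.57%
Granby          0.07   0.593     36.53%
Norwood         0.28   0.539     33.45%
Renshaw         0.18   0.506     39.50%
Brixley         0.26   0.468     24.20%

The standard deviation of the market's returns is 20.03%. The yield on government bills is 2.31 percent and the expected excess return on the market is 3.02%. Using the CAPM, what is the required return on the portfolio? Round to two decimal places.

4.61%

β_Wren = 0.385 × 26.57% / 20.03% = 0.5107
β_Granby = 0.593 × 36.53% / 20.03% = 1.0815
β_Norwood = 0.539 × 33.45% / 20.03% = 0.9001
β_Renshaw = 0.506 × 39.50% / 20.03% = 0.9979
β_Brixley = 0.468 × 24.20% / 20.03% = 0.5654
β_P = Σ w_i β_i = 0.21×0.5107 + 0.07×1.0815 + 0.28×0.9001 + 0.18×0.9979 + 0.26×0.5654 = 0.7616
E(R_P) = R_f + β_P × MRP = 2.31% + 0.7616 × 3.02% = 4.61%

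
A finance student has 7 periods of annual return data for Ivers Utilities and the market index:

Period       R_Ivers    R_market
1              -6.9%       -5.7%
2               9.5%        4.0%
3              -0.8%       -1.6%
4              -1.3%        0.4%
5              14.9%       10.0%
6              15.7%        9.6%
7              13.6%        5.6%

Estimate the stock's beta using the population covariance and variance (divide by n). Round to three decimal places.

Mean R_i = (-6.9 + 9.5 − 0.8 − 1.3 + 14.9 + 15.7 + 13.6) / 7 = 6.3857%
Mean R_m = (-5.7 + 4.0 − 1.6 + 0.4 + 10.0 + 9.6 + 5.6) / 7 = 3.1857%
Σ(R_i − R̄_i)(R_m − R̄_m) = 311.5686  ⇒  Cov = 311.5686 / 7 = 44.5098
Σ(R_m − R̄_m)² = 203.6886  ⇒  Var(R_m) = 203.6886 / 7 = 29.0984
β = Cov / Var(R_m) = 44.5098 / 29.0984 = 1.5296

1.530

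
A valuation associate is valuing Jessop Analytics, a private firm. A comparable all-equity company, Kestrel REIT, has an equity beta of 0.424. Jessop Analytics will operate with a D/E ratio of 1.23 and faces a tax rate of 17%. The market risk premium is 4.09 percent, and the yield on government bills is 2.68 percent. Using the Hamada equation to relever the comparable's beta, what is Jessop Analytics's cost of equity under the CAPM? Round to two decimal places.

β_L = β_U × [1 + (1 − t)(D/E)] = 0.424 × [1 + (1 − 0.17) × 1.23]
    = 0.424 × [1 + 0.83 × 1.23] = 0.424 × 2.0209 = 0.8569
E(R) = R_f + β_L × MRP = 2.68% + 0.8569 × 4.09% = 6.18%

6.18%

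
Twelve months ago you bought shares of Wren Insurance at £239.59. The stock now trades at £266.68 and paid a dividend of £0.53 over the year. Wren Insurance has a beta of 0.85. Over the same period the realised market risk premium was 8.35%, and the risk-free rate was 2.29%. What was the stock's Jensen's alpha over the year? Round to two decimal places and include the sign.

+2.14%

Realised HPR = (P1 + D1 − P0) / P0 = (266.68 + 0.53 − 239.59) / 239.59 = 27.62 / 239.59 = 11.5280%
CAPM required = R_f + β·MRP = 2.29% + 0.85 × 8.35% = 9.3875%
α = realised − required = 11.5280% − 9.3875% = +2.14%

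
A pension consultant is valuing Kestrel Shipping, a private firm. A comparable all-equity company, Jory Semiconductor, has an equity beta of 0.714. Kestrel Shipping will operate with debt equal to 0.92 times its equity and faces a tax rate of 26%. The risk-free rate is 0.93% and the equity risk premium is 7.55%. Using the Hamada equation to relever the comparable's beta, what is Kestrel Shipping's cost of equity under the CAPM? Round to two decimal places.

9.99%

β_L = β_U × [1 + (1 − t)(D/E)] = 0.714 × [1 + (1 − 0.26) × 0.92]
    = 0.714 × [1 + 0.74 × 0.92] = 0.714 × 1.6808 = 1.2001
E(R) = R_f + β_L × MRP = 0.93% + 1.2001 × 7.55% = 9.99%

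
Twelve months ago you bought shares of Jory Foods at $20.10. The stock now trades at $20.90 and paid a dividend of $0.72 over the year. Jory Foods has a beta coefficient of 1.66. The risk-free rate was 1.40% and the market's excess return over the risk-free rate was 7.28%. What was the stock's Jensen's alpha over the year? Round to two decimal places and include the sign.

-5.92%

Realised HPR = (P1 + D1 − P0) / P0 = (20.90 + 0.72 − 20.10) / 20.10 = 1.52 / 20.10 = 7.5622%
CAPM required = R_f + β·MRP = 1.40% + 1.66 × 7.28% = 13.4848%
α = realised − required = 7.5622% − 13.4848% = -5.92%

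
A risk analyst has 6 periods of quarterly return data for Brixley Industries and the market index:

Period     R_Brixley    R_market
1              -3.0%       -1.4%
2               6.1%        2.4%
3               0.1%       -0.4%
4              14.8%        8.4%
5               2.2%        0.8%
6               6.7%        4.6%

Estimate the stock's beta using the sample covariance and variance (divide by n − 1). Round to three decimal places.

Mean R_i = (-3.0 + 6.1 + 0.1 + 14.8 + 2.2 + 6.7) / 6 = 4.4833%
Mean R_m = (-1.4 + 2.4 − 0.4 + 8.4 + 0.8 + 4.6) / 6 = 2.4000%
Σ(R_i − R̄_i)(R_m − R̄_m) = 111.1400  ⇒  Cov = 111.1400 / 5 = 22.2280
Σ(R_m − R̄_m)² = 65.6800  ⇒  Var(R_m) = 65.6800 / 5 = 13.1360
β = Cov / Var(R_m) = 22.2280 / 13.1360 = 1.6921

1.692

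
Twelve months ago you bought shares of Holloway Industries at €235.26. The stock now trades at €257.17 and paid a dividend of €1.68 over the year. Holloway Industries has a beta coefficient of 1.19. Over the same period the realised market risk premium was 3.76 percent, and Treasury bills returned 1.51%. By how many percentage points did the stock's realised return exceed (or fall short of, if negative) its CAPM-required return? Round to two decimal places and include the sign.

+4.04%

Realised HPR = (P1 + D1 − P0) / P0 = (257.17 + 1.68 − 235.26) / 235.26 = 23.59 / 235.26 = 10.0272%
CAPM required = R_f + β·MRP = 1.51% + 1.19 × 3.76% = 5.9844%
α = realised − required = 10.0272% − 5.9844% = +4.04%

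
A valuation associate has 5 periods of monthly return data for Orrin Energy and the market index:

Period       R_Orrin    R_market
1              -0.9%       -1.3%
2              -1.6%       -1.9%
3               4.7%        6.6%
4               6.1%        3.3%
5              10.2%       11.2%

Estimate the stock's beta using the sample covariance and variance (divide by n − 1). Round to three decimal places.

Mean R_i = (-0.9 − 1.6 + 4.7 + 6.1 + 10.2) / 5 = 3.7000%
Mean R_m = (-1.3 − 1.9 + 6.6 + 3.3 + 11.2) / 5 = 3.5800%
Σ(R_i − R̄_i)(R_m − R̄_m) = 103.3700  ⇒  Cov = 103.3700 / 4 = 25.8425
Σ(R_m − R̄_m)² = 121.1080  ⇒  Var(R_m) = 121.1080 / 4 = 30.2770
β = Cov / Var(R_m) = 25.8425 / 30.2770 = 0.8535

0.854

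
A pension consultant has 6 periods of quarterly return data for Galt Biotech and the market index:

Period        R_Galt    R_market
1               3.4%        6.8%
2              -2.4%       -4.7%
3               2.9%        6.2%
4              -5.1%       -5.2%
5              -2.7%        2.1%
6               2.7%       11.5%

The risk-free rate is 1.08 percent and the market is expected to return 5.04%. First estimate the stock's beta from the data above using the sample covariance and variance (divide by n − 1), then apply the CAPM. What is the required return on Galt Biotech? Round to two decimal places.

2.98%

Mean R_i = (3.4 − 2.4 + 2.9 − 5.1 − 2.7 + 2.7) / 6 = -0.2000%
Mean R_m = (6.8 − 4.7 + 6.2 − 5.2 + 2.1 + 11.5) / 6 = 2.7833%
Σ(R_i − R̄_i)(R_m − R̄_m) = 107.6200  ⇒  Cov = 107.6200 / 5 = 21.5240
Σ(R_m − R̄_m)² = 223.9883  ⇒  Var(R_m) = 223.9883 / 5 = 44.7977
β = Cov / Var(R_m) = 21.5240 / 44.7977 = 0.4805
MRP = 5.04% − 1.08% = 3.96%
E(R) = R_f + β × MRP = 1.08% + 0.4805 × 3.96% = 2.98%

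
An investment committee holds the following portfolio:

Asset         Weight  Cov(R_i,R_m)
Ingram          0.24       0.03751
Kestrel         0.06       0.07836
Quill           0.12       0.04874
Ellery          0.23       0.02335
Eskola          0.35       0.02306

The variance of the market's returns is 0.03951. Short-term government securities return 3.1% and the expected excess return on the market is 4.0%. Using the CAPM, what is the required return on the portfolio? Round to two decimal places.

β_Ingram = 0.03751 / 0.03951 = 0.9494
β_Kestrel = 0.07836 / 0.03951 = 1.9833
β_Quill = 0.04874 / 0.03951 = 1.2336
β_Ellery = 0.02335 / 0.03951 = 0.5910
β_Eskola = 0.02306 / 0.03951 = 0.5836
β_P = Σ w_i β_i = 0.24×0.9494 + 0.06×1.9833 + 0.12×1.2336 + 0.23×0.5910 + 0.35×0.5836 = 0.8351
E(R_P) = R_f + β_P × MRP = 3.1% + 0.8351 × 4.0% = 6.44%

6.44%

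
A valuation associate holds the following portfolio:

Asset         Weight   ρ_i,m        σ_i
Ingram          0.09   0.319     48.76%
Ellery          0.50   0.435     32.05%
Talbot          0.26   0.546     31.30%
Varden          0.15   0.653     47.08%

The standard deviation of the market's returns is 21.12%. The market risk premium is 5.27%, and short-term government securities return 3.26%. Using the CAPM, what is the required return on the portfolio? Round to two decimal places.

β_Ingram = 0.319 × 48.76% / 21.12% = 0.7365
β_Ellery = 0.435 × 32.05% / 21.12% = 0.6601
β_Talbot = 0.546 × 31.30% / 21.12% = 0.8092
β_Varden = 0.653 × 47.08% / 21.12% = 1.4556
β_P = Σ w_i β_i = 0.09×0.7365 + 0.50×0.6601 + 0.26×0.8092 + 0.15×1.4556 = 0.8251
E(R_P) = R_f + β_P × MRP = 3.26% + 0.8251 × 5.27% = 7.61%

7.61%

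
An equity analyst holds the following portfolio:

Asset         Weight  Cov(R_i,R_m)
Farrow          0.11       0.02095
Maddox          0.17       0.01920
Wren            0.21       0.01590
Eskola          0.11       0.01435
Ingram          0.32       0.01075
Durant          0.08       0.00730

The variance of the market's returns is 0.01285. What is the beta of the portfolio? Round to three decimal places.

1.129

β_Farrow = 0.02095 / 0.01285 = 1.6304
β_Maddox = 0.01920 / 0.01285 = 1.4942
β_Wren = 0.01590 / 0.01285 = 1.2374
β_Eskola = 0.01435 / 0.01285 = 1.1167
β_Ingram = 0.01075 / 0.01285 = 0.8366
β_Durant = 0.00730 / 0.01285 = 0.5681
β_P = Σ w_i β_i = 0.11×1.6304 + 0.17×1.4942 + 0.21×1.2374 + 0.11×1.1167 + 0.32×0.8366 + 0.08×0.5681 = 1.1292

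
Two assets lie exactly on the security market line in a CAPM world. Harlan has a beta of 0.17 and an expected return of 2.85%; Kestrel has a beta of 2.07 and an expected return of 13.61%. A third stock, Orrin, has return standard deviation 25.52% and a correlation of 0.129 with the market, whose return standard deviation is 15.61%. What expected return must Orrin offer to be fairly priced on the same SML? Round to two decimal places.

3.08%

MRP = (13.61% − 2.85%) / (2.07 − 0.17) = 5.6632%
R_f = 2.85% − 0.17 × 5.6632% = 1.8873%
β_Orrin = ρ·σ_i/σ_m = 0.129 × 25.52 / 15.61 = 0.2109
E(R_Orrin) = R_f + β × MRP = 1.8873% + 0.2109 × 5.6632% = 3.08%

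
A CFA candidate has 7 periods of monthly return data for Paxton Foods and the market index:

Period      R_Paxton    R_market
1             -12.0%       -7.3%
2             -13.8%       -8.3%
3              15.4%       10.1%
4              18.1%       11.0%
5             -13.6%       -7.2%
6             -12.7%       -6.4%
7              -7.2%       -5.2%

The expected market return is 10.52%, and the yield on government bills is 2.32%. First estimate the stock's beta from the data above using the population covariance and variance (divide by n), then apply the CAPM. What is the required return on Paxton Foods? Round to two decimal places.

15.83%

Mean R_i = (-12.0 − 13.8 + 15.4 + 18.1 − 13.6 − 12.7 − 7.2) / 7 = -3.6857%
Mean R_m = (-7.3 − 8.3 + 10.1 + 11.0 − 7.2 − 6.4 − 5.2) / 7 = -1.9000%
Σ(R_i − R̄_i)(R_m − R̄_m) = 724.4000  ⇒  Cov = 724.4000 / 7 = 103.4857
Σ(R_m − R̄_m)² = 439.7600  ⇒  Var(R_m) = 439.7600 / 7 = 62.8229
β = Cov / Var(R_m) = 103.4857 / 62.8229 = 1.6473
MRP = 10.52% − 2.32% = 8.20%
E(R) = R_f + β × MRP = 2.32% + 1.6473 × 8.20% = 15.83%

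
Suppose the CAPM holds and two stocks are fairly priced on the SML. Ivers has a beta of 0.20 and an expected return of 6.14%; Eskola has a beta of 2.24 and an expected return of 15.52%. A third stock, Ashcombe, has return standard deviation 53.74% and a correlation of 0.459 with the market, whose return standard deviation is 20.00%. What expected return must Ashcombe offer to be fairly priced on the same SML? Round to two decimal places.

10.89%

MRP = (15.52% − 6.14%) / (2.24 − 0.20) = 4.5980%
R_f = 6.14% − 0.20 × 4.5980% = 5.2204%
β_Ashcombe = ρ·σ_i/σ_m = 0.459 × 53.74 / 20.00 = 1.2333
E(R_Ashcombe) = R_f + β × MRP = 5.2204% + 1.2333 × 4.5980% = 10.89%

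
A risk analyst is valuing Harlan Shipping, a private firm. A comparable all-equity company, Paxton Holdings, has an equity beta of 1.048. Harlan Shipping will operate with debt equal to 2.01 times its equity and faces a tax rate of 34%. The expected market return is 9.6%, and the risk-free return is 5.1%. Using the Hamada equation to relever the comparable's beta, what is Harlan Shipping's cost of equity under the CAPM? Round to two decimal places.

16.07%

β_L = β_U × [1 + (1 − t)(D/E)] = 1.048 × [1 + (1 − 0.34) × 2.01]
    = 1.048 × [1 + 0.66 × 2.01] = 1.048 × 2.3266 = 2.4383
MRP = 9.6% − 5.1% = 4.50%
E(R) = R_f + β_L × MRP = 5.1% + 2.4383 × 4.5% = 16.07%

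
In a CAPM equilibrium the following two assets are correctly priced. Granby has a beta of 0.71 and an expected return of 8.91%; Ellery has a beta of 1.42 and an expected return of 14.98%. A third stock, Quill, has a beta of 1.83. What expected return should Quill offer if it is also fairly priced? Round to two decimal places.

MRP (SML slope) = (14.98% − 8.91%) / (1.42 − 0.71) = 6.07% / 0.71 = 8.5493%
R_f (intercept) = 8.91% − 0.71 × 8.5493% = 2.8400%
E(R_Quill) = R_f + β × MRP = 2.8400% + 1.83 × 8.5493% = 18.49%

18.49%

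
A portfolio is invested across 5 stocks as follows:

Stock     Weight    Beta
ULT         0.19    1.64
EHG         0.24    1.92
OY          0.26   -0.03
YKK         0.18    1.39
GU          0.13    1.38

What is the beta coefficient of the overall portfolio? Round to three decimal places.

1.194

β_P = Σ w_i β_i = 0.19×1.64 + 0.24×1.92 + 0.26×-0.03 + 0.18×1.39 + 0.13×1.38 = 1.1942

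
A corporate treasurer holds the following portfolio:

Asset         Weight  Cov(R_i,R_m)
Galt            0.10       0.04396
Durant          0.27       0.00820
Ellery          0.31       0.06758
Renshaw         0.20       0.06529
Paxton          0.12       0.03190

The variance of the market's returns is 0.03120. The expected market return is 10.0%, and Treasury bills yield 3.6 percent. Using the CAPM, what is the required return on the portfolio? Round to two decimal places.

β_Galt = 0.04396 / 0.03120 = 1.4090
β_Durant = 0.00820 / 0.03120 = 0.2628
β_Ellery = 0.06758 / 0.03120 = 2.1660
β_Renshaw = 0.06529 / 0.03120 = 2.0926
β_Paxton = 0.03190 / 0.03120 = 1.0224
β_P = Σ w_i β_i = 0.10×1.4090 + 0.27×0.2628 + 0.31×2.1660 + 0.20×2.0926 + 0.12×1.0224 = 1.4245
MRP = 10.0% − 3.6% = 6.40%
E(R_P) = R_f + β_P × MRP = 3.6% + 1.4245 × 6.4% = 12.72%

12.72%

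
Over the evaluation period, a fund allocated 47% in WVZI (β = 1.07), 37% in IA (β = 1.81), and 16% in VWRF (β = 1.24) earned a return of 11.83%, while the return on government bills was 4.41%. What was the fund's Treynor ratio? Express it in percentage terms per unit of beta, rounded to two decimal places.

5.41%

β_P = 0.47×1.07 + 0.37×1.81 + 0.16×1.24 = 1.3710
Treynor = (R_P − R_f) / β_P = (11.83% − 4.41%) / 1.3710 = 7.42% / 1.3710 = 5.41%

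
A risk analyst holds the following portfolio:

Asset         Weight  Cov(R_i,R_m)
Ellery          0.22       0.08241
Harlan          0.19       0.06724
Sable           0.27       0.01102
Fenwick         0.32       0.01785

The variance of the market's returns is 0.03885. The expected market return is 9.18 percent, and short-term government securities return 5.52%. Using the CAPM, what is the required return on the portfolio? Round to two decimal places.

β_Ellery = 0.08241 / 0.03885 = 2.1212
β_Harlan = 0.06724 / 0.03885 = 1.7308
β_Sable = 0.01102 / 0.03885 = 0.2837
β_Fenwick = 0.01785 / 0.03885 = 0.4595
β_P = Σ w_i β_i = 0.22×2.1212 + 0.19×1.7308 + 0.27×0.2837 + 0.32×0.4595 = 1.0192
MRP = 9.18% − 5.52% = 3.66%
E(R_P) = R_f + β_P × MRP = 5.52% + 1.0192 × 3.66% = 9.25%

9.25%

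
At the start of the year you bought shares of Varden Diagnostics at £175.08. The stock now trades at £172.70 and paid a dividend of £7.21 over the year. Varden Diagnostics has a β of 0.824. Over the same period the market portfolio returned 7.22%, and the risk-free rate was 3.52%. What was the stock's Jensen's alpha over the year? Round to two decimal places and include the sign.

-3.81%

Realised HPR = (P1 + D1 − P0) / P0 = (172.70 + 7.21 − 175.08) / 175.08 = 4.83 / 175.08 = 2.7587%
MRP = 7.22% − 3.52% = 3.70%
CAPM required = R_f + β·MRP = 3.52% + 0.824 × 3.70% = 6.56880%
α = realised − required = 2.7587% − 6.56880% = -3.81%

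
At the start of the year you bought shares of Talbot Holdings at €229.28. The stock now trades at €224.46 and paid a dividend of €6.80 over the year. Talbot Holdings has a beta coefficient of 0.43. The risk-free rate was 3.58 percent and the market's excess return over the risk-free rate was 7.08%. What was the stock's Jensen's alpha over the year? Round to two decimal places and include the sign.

Realised HPR = (P1 + D1 − P0) / P0 = (224.46 + 6.80 − 229.28) / 229.28 = 1.98 / 229.28 = 0.8636%
CAPM required = R_f + β·MRP = 3.58% + 0.43 × 7.08% = 6.6244%
α = realised − required = 0.8636% − 6.6244% = -5.76%

-5.76%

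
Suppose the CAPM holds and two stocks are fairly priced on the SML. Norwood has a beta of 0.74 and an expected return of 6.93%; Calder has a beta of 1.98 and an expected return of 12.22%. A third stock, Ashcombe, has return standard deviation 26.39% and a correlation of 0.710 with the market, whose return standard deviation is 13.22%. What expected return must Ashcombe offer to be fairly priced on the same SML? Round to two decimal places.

MRP = (12.22% − 6.93%) / (1.98 − 0.74) = 4.2661%
R_f = 6.93% − 0.74 × 4.2661% = 3.7731%
β_Ashcombe = ρ·σ_i/σ_m = 0.710 × 26.39 / 13.22 = 1.4173
E(R_Ashcombe) = R_f + β × MRP = 3.7731% + 1.4173 × 4.2661% = 9.82%

9.82%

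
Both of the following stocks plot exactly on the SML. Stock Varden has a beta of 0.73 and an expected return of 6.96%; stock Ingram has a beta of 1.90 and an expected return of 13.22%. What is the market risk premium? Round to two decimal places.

5.35%

Both satisfy E(R) = R_f + β·MRP, so the slope of the SML is
MRP = (13.22% − 6.96%) / (1.90 − 0.73) = 6.26% / 1.17 = 5.3504%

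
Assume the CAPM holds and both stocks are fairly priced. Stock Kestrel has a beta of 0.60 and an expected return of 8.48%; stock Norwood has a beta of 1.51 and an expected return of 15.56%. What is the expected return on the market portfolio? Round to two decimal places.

Both satisfy E(R) = R_f + β·MRP, so the slope of the SML is
MRP = (15.56% − 8.48%) / (1.51 − 0.60) = 7.08% / 0.91 = 7.7802%
R_f = E(R_Kestrel) − β_Kestrel·MRP = 8.48% − 0.60 × 7.7802% = 3.8119%
E(R_m) = R_f + MRP = 3.8119% + 7.7802% = 11.59%

11.59%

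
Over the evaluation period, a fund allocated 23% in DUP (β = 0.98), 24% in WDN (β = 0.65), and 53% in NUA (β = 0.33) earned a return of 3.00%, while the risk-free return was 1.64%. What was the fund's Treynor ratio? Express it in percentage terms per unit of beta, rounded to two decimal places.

2.44%

β_P = 0.23×0.98 + 0.24×0.65 + 0.53×0.33 = 0.5563
Treynor = (R_P − R_f) / β_P = (3.00% − 1.64%) / 0.5563 = 1.36% / 0.5563 = 2.44%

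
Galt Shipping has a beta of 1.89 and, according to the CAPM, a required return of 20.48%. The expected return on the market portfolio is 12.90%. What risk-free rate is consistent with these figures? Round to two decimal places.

E(R) = R_f + β(E(R_m) − R_f) = R_f(1 − β) + β·E(R_m)
20.48% = R_f × (1 − 1.89) + 1.89 × 12.90%
20.48% = R_f × -0.89 + 24.3810%
R_f = (20.48% − 24.3810%) / -0.89 = 4.38%

4.38%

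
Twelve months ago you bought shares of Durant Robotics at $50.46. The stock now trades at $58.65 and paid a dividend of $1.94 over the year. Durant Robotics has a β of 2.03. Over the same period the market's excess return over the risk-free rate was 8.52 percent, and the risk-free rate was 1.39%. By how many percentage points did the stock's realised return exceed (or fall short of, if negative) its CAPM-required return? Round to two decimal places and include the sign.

Realised HPR = (P1 + D1 − P0) / P0 = (58.65 + 1.94 − 50.46) / 50.46 = 10.13 / 50.46 = 20.0753%
CAPM required = R_f + β·MRP = 1.39% + 2.03 × 8.52% = 18.6856%
α = realised − required = 20.0753% − 18.6856% = +1.39%

+1.39%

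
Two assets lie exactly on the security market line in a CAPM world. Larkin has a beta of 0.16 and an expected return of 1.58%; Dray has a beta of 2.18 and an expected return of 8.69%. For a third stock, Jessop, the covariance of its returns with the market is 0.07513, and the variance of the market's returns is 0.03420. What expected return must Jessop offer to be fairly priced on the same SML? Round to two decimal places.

MRP = (8.69% − 1.58%) / (2.18 − 0.16) = 3.5198%
R_f = 1.58% − 0.16 × 3.5198% = 1.0168%
β_Jessop = Cov / Var(R_m) = 0.07513 / 0.03420 = 2.1968
E(R_Jessop) = R_f + β × MRP = 1.0168% + 2.1968 × 3.5198% = 8.75%

8.75%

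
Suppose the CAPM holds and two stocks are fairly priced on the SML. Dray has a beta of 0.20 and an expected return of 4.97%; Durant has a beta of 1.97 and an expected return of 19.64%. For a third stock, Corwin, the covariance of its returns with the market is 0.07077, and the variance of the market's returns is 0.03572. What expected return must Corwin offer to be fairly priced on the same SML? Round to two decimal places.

MRP = (19.64% − 4.97%) / (1.97 − 0.20) = 8.2881%
R_f = 4.97% − 0.20 × 8.2881% = 3.3124%
β_Corwin = Cov / Var(R_m) = 0.07077 / 0.03572 = 1.9812
E(R_Corwin) = R_f + β × MRP = 3.3124% + 1.9812 × 8.2881% = 19.73%

19.73%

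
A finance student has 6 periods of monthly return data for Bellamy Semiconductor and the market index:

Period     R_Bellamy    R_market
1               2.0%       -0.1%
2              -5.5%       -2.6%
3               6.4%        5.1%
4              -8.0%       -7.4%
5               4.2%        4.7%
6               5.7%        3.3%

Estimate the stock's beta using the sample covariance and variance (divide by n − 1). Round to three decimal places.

1.194

Mean R_i = (2.0 − 5.5 + 6.4 − 8.0 + 4.2 + 5.7) / 6 = 0.8000%
Mean R_m = (-0.1 − 2.6 + 5.1 − 7.4 + 4.7 + 3.3) / 6 = 0.5000%
Σ(R_i − R̄_i)(R_m − R̄_m) = 142.0900  ⇒  Cov = 142.0900 / 5 = 28.4180
Σ(R_m − R̄_m)² = 119.0200  ⇒  Var(R_m) = 119.0200 / 5 = 23.8040
β = Cov / Var(R_m) = 28.4180 / 23.8040 = 1.1938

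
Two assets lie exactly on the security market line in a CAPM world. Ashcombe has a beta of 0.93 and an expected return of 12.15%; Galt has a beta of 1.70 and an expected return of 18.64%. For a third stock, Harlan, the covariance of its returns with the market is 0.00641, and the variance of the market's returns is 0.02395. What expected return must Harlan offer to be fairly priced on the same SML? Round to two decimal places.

MRP = (18.64% − 12.15%) / (1.70 − 0.93) = 8.4286%
R_f = 12.15% − 0.93 × 8.4286% = 4.3114%
β_Harlan = Cov / Var(R_m) = 0.00641 / 0.02395 = 0.2676
E(R_Harlan) = R_f + β × MRP = 4.3114% + 0.2676 × 8.4286% = 6.57%

6.57%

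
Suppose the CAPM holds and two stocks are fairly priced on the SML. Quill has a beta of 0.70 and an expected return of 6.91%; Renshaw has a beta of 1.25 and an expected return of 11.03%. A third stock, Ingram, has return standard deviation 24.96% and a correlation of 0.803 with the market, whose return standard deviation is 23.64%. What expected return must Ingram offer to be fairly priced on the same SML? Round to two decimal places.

MRP = (11.03% − 6.91%) / (1.25 − 0.70) = 7.4909%
R_f = 6.91% − 0.70 × 7.4909% = 1.6664%
β_Ingram = ρ·σ_i/σ_m = 0.803 × 24.96 / 23.64 = 0.8478
E(R_Ingram) = R_f + β × MRP = 1.6664% + 0.8478 × 7.4909% = 8.02%

8.02%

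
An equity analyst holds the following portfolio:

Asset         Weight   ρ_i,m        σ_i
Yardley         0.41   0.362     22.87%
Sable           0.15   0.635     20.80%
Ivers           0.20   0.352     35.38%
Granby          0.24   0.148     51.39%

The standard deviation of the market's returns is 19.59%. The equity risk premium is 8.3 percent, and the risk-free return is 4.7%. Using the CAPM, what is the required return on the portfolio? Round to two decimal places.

8.81%

β_Yardley = 0.362 × 22.87% / 19.59% = 0.4226
β_Sable = 0.635 × 20.80% / 19.59% = 0.6742
β_Ivers = 0.352 × 35.38% / 19.59% = 0.6357
β_Granby = 0.148 × 51.39% / 19.59% = 0.3882
β_P = Σ w_i β_i = 0.41×0.4226 + 0.15×0.6742 + 0.20×0.6357 + 0.24×0.3882 = 0.4947
E(R_P) = R_f + β_P × MRP = 4.7% + 0.4947 × 8.3% = 8.81%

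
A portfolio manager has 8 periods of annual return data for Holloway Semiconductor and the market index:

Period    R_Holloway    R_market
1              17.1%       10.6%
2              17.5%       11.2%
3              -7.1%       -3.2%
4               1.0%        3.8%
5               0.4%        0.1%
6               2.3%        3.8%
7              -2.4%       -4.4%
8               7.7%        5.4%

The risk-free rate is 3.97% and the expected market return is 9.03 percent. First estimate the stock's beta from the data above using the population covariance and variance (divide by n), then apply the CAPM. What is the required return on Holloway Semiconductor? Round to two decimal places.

Mean R_i = (17.1 + 17.5 − 7.1 + 1.0 + 0.4 + 2.3 − 2.4 + 7.7) / 8 = 4.5625%
Mean R_m = (10.6 + 11.2 − 3.2 + 3.8 + 0.1 + 3.8 − 4.4 + 5.4) / 8 = 3.4125%
Σ(R_i − R̄_i)(R_m − R̄_m) = 340.1438  ⇒  Cov = 340.1438 / 8 = 42.5180
Σ(R_m − R̄_m)² = 232.2888  ⇒  Var(R_m) = 232.2888 / 8 = 29.0361
β = Cov / Var(R_m) = 42.5180 / 29.0361 = 1.4643
MRP = 9.03% − 3.97% = 5.06%
E(R) = R_f + β × MRP = 3.97% + 1.4643 × 5.06% = 11.38%

11.38%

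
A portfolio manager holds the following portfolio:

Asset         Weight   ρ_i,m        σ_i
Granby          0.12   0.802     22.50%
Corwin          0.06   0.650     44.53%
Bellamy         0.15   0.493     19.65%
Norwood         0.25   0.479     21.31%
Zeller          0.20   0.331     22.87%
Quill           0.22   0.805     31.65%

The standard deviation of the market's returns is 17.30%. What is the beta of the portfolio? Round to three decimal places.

β_Granby = 0.802 × 22.50% / 17.30% = 1.0431
β_Corwin = 0.650 × 44.53% / 17.30% = 1.6731
β_Bellamy = 0.493 × 19.65% / 17.30% = 0.5600
β_Norwood = 0.479 × 21.31% / 17.30% = 0.5900
β_Zeller = 0.331 × 22.87% / 17.30% = 0.4376
β_Quill = 0.805 × 31.65% / 17.30% = 1.4727
β_P = Σ w_i β_i = 0.12×1.0431 + 0.06×1.6731 + 0.15×0.5600 + 0.25×0.5900 + 0.20×0.4376 + 0.22×1.4727 = 0.8686

0.869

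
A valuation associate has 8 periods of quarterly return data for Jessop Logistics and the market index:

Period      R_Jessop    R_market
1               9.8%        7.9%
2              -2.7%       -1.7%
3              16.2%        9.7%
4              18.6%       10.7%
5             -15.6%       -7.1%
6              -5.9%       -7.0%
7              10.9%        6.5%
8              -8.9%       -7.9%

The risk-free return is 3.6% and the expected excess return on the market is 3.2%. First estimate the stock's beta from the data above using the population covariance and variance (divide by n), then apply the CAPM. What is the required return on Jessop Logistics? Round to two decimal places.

Mean R_i = (9.8 − 2.7 + 16.2 + 18.6 − 15.6 − 5.9 + 10.9 − 8.9) / 8 = 2.8000%
Mean R_m = (7.9 − 1.7 + 9.7 + 10.7 − 7.1 − 7.0 + 6.5 − 7.9) / 8 = 1.3875%
Σ(R_i − R̄_i)(R_m − R̄_m) = 700.3100  ⇒  Cov = 700.3100 / 8 = 87.5388
Σ(R_m − R̄_m)² = 462.5488  ⇒  Var(R_m) = 462.5488 / 8 = 57.8186
β = Cov / Var(R_m) = 87.5388 / 57.8186 = 1.5140
E(R) = R_f + β × MRP = 3.6% + 1.5140 × 3.2% = 8.44%

8.44%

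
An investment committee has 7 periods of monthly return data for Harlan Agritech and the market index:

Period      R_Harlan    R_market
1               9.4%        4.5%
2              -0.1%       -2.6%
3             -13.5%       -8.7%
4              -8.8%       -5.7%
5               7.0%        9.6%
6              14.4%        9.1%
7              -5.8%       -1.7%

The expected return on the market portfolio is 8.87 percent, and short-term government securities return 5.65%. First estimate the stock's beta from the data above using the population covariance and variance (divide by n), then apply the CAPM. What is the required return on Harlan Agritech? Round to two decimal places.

9.98%

Mean R_i = (9.4 − 0.1 − 13.5 − 8.8 + 7.0 + 14.4 − 5.8) / 7 = 0.3714%
Mean R_m = (4.5 − 2.6 − 8.7 − 5.7 + 9.6 + 9.1 − 1.7) / 7 = 0.6429%
Σ(R_i − R̄_i)(R_m − R̄_m) = 416.5986  ⇒  Cov = 416.5986 / 7 = 59.5141
Σ(R_m − R̄_m)² = 310.1571  ⇒  Var(R_m) = 310.1571 / 7 = 44.3082
β = Cov / Var(R_m) = 59.5141 / 44.3082 = 1.3432
MRP = 8.87% − 5.65% = 3.22%
E(R) = R_f + β × MRP = 5.65% + 1.3432 × 3.22% = 9.98%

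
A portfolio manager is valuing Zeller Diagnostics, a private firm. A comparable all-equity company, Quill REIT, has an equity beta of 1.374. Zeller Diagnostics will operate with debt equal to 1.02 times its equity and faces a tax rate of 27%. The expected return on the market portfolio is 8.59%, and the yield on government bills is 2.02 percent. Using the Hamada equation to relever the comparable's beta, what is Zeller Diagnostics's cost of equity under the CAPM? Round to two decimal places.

β_L = β_U × [1 + (1 − t)(D/E)] = 1.374 × [1 + (1 − 0.27) × 1.02]
    = 1.374 × [1 + 0.73 × 1.02] = 1.374 × 1.7446 = 2.3971
MRP = 8.59% − 2.02% = 6.57%
E(R) = R_f + β_L × MRP = 2.02% + 2.3971 × 6.57% = 17.77%

17.77%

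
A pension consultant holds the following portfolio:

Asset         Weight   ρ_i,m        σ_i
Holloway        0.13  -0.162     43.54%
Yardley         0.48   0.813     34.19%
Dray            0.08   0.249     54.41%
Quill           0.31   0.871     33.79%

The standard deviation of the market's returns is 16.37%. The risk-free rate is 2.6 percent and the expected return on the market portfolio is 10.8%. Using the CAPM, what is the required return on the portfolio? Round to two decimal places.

13.94%

β_Holloway = -0.162 × 43.54% / 16.37% = -0.4309
β_Yardley = 0.813 × 34.19% / 16.37% = 1.6980
β_Dray = 0.249 × 54.41% / 16.37% = 0.8276
β_Quill = 0.871 × 33.79% / 16.37% = 1.7979
β_P = Σ w_i β_i = 0.13×-0.4309 + 0.48×1.6980 + 0.08×0.8276 + 0.31×1.7979 = 1.3826
MRP = 10.8% − 2.6% = 8.20%
E(R_P) = R_f + β_P × MRP = 2.6% + 1.3826 × 8.2% = 13.94%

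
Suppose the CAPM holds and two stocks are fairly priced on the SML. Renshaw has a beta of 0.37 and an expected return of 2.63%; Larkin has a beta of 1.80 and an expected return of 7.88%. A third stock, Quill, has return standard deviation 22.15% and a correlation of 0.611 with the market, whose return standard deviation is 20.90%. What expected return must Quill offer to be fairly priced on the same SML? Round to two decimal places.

MRP = (7.88% − 2.63%) / (1.80 − 0.37) = 3.6713%
R_f = 2.63% − 0.37 × 3.6713% = 1.2716%
β_Quill = ρ·σ_i/σ_m = 0.611 × 22.15 / 20.90 = 0.6475
E(R_Quill) = R_f + β × MRP = 1.2716% + 0.6475 × 3.6713% = 3.65%

3.65%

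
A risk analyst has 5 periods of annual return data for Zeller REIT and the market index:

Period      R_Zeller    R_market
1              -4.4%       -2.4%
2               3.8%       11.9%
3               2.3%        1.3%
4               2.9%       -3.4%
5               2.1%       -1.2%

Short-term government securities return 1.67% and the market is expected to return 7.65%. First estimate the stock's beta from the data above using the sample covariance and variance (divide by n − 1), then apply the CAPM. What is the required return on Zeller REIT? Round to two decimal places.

3.15%

Mean R_i = (-4.4 + 3.8 + 2.3 + 2.9 + 2.1) / 5 = 1.3400%
Mean R_m = (-2.4 + 11.9 + 1.3 − 3.4 − 1.2) / 5 = 1.2400%
Σ(R_i − R̄_i)(R_m − R̄_m) = 38.0820  ⇒  Cov = 38.0820 / 4 = 9.5205
Σ(R_m − R̄_m)² = 154.3720  ⇒  Var(R_m) = 154.3720 / 4 = 38.5930
β = Cov / Var(R_m) = 9.5205 / 38.5930 = 0.2467
MRP = 7.65% − 1.67% = 5.98%
E(R) = R_f + β × MRP = 1.67% + 0.2467 × 5.98% = 3.15%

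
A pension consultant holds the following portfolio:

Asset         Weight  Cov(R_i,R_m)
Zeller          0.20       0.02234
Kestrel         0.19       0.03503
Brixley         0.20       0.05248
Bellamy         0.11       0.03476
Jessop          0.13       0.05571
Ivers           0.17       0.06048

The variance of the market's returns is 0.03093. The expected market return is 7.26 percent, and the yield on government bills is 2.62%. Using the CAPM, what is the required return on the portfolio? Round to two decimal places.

9.07%

β_Zeller = 0.02234 / 0.03093 = 0.7223
β_Kestrel = 0.03503 / 0.03093 = 1.1326
β_Brixley = 0.05248 / 0.03093 = 1.6967
β_Bellamy = 0.03476 / 0.03093 = 1.1238
β_Jessop = 0.05571 / 0.03093 = 1.8012
β_Ivers = 0.06048 / 0.03093 = 1.9554
β_P = Σ w_i β_i = 0.20×0.7223 + 0.19×1.1326 + 0.20×1.6967 + 0.11×1.1238 + 0.13×1.8012 + 0.17×1.9554 = 1.3892
MRP = 7.26% − 2.62% = 4.64%
E(R_P) = R_f + β_P × MRP = 2.62% + 1.3892 × 4.64% = 9.07%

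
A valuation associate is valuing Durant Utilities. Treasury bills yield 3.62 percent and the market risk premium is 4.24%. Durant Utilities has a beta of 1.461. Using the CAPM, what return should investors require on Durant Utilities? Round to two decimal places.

9.81%

E(R) = R_f + β × MRP = 3.62% + 1.461 × 4.24% = 9.81%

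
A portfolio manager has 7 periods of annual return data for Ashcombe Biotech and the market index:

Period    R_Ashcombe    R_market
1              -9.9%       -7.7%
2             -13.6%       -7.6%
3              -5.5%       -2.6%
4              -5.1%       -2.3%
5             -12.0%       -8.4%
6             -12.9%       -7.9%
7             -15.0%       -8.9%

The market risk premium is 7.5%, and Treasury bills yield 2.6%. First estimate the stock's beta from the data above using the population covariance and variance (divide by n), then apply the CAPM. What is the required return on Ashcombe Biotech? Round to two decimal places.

12.51%

Mean R_i = (-9.9 − 13.6 − 5.5 − 5.1 − 12.0 − 12.9 − 15.0) / 7 = -10.5714%
Mean R_m = (-7.7 − 7.6 − 2.6 − 2.3 − 8.4 − 7.9 − 8.9) / 7 = -6.4857%
Σ(R_i − R̄_i)(R_m − R̄_m) = 61.8871  ⇒  Cov = 61.8871 / 7 = 8.8410
Σ(R_m − R̄_m)² = 46.8286  ⇒  Var(R_m) = 46.8286 / 7 = 6.6898
β = Cov / Var(R_m) = 8.8410 / 6.6898 = 1.3216
E(R) = R_f + β × MRP = 2.6% + 1.3216 × 7.5% = 12.51%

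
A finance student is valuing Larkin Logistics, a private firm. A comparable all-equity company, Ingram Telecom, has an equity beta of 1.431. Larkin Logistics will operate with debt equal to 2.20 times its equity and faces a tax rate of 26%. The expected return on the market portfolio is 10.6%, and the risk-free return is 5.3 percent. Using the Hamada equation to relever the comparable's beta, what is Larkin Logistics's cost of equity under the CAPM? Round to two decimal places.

β_L = β_U × [1 + (1 − t)(D/E)] = 1.431 × [1 + (1 − 0.26) × 2.20]
    = 1.431 × [1 + 0.74 × 2.20] = 1.431 × 2.6280 = 3.7607
MRP = 10.6% − 5.3% = 5.30%
E(R) = R_f + β_L × MRP = 5.3% + 3.7607 × 5.3% = 25.23%

25.23%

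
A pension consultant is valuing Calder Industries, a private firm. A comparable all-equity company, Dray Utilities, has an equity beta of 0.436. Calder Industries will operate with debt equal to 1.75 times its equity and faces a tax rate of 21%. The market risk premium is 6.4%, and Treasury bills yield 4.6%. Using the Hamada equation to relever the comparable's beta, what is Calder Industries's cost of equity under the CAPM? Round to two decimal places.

β_L = β_U × [1 + (1 − t)(D/E)] = 0.436 × [1 + (1 − 0.21) × 1.75]
    = 0.436 × [1 + 0.79 × 1.75] = 0.436 × 2.3825 = 1.0388
E(R) = R_f + β_L × MRP = 4.6% + 1.0388 × 6.4% = 11.25%

11.25%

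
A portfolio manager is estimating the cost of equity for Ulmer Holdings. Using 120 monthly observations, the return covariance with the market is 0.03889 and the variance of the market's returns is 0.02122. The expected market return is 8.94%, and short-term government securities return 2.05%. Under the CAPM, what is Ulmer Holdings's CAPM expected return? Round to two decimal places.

β = Cov(R_i, R_m) / Var(R_m) = 0.03889 / 0.02122 = 1.8327
MRP = 8.94% − 2.05% = 6.89%
E(R) = R_f + β × MRP = 2.05% + 1.8327 × 6.89% = 14.68%

14.68%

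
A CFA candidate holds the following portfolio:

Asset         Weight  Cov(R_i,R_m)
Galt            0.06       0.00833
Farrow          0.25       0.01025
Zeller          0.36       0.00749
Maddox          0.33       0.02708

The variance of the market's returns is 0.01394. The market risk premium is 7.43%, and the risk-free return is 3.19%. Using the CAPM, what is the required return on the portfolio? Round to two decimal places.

β_Galt = 0.00833 / 0.01394 = 0.5976
β_Farrow = 0.01025 / 0.01394 = 0.7353
β_Zeller = 0.00749 / 0.01394 = 0.5373
β_Maddox = 0.02708 / 0.01394 = 1.9426
β_P = Σ w_i β_i = 0.06×0.5976 + 0.25×0.7353 + 0.36×0.5373 + 0.33×1.9426 = 1.0542
E(R_P) = R_f + β_P × MRP = 3.19% + 1.0542 × 7.43% = 11.02%

11.02%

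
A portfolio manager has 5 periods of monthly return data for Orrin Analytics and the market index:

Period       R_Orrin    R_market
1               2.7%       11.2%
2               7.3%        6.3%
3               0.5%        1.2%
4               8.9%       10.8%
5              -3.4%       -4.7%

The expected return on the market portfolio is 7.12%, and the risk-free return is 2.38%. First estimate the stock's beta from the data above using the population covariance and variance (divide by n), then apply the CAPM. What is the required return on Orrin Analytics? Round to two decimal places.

Mean R_i = (2.7 + 7.3 + 0.5 + 8.9 − 3.4) / 5 = 3.2000%
Mean R_m = (11.2 + 6.3 + 1.2 + 10.8 − 4.7) / 5 = 4.9600%
Σ(R_i − R̄_i)(R_m − R̄_m) = 109.5700  ⇒  Cov = 109.5700 / 5 = 21.9140
Σ(R_m − R̄_m)² = 182.2920  ⇒  Var(R_m) = 182.2920 / 5 = 36.4584
β = Cov / Var(R_m) = 21.9140 / 36.4584 = 0.6011
MRP = 7.12% − 2.38% = 4.74%
E(R) = R_f + β × MRP = 2.38% + 0.6011 × 4.74% = 5.23%

5.23%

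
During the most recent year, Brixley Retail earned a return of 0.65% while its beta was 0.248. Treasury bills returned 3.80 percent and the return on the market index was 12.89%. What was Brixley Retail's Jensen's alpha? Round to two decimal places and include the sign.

Market excess return = 12.89% − 3.80% = 9.09%
CAPM benchmark = R_f + β(R_m − R_f) = 3.80% + 0.248 × 9.09% = 6.05432%
α = actual − benchmark = 0.65% − 6.05432% = -5.40%

-5.40%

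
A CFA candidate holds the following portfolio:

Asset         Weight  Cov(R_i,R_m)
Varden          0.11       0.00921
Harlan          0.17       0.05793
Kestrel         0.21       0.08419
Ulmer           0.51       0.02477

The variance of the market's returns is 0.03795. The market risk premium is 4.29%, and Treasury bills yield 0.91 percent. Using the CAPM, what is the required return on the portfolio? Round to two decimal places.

β_Varden = 0.00921 / 0.03795 = 0.2427
β_Harlan = 0.05793 / 0.03795 = 1.5265
β_Kestrel = 0.08419 / 0.03795 = 2.2184
β_Ulmer = 0.02477 / 0.03795 = 0.6527
β_P = Σ w_i β_i = 0.11×0.2427 + 0.17×1.5265 + 0.21×2.2184 + 0.51×0.6527 = 1.0849
E(R_P) = R_f + β_P × MRP = 0.91% + 1.0849 × 4.29% = 5.56%

5.56%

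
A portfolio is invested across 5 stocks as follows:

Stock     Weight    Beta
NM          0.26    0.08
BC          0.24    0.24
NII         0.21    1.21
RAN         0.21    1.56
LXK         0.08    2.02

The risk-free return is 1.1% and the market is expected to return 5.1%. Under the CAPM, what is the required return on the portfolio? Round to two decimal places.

β_P = Σ w_i β_i = 0.26×0.08 + 0.24×0.24 + 0.21×1.21 + 0.21×1.56 + 0.08×2.02 = 0.8217
MRP = 5.1% − 1.1% = 4.00%
E(R_P) = R_f + β_P × MRP = 1.1% + 0.8217 × 4.0% = 4.39%

4.39%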